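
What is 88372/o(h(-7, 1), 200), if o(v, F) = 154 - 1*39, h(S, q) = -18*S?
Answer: 88372/115 ≈ 768.45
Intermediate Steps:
h(S, q) = -18*S
o(v, F) = 115 (o(v, F) = 154 - 39 = 115)
88372/o(h(-7, 1), 200) = 88372/115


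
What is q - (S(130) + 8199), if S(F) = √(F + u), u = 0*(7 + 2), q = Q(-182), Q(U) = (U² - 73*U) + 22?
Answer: 38233 - √130 ≈ 38222.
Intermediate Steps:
Q(U) = 22 + U² - 73*U
q = 46432 (q = 22 + (-182)² - 73*(-182) = 22 + 33124 + 13286 = 46432)
u = 0 (u = 0*9 = 0)
S(F) = √F (S(F) = √(F + 0) = √F)
q - (S(130) + 8199) = 46432 - (√130 + 8199) = 46432 - (8199 + √130) = 46432 + (-8199 - √130) = 38233 - √130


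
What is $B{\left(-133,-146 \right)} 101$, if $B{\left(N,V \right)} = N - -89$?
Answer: $-4444$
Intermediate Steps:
$B{\left(N,V \right)} = 89 + N$ ($B{\left(N,V \right)} = N + 89 = 89 + N$)
$B{\left(-133,-146 \right)} 101 = \left(89 - 133\right) 101 = \left(-44\right) 101 = -4444$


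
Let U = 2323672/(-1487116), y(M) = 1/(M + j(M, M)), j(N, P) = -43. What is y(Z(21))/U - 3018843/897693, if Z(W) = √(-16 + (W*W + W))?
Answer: -815363489095267/243881629703374 + 371779*√446/815027954 ≈ -3.3336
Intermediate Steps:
Z(W) = √(-16 + W + W²) (Z(W) = √(-16 + (W² + W)) = √(-16 + (W + W²)) = √(-16 + W + W²))
y(M) = 1/(-43 + M) (y(M) = 1/(M - 43) = 1/(-43 + M))
U = -580918/371779 (U = 2323672*(-1/1487116) = -580918/371779 ≈ -1.5625)
y(Z(21))/U - 3018843/897693 = 1/((-43 + √(-16 + 21 + 21²))*(-580918/371779)) - 3018843/897693 = -371779/580918/(-43 + √(-16 + 21 + 441)) - 3018843*1/897693 = -371779/580918/(-43 + √446) - 1006281/299231 = -371779/(580918*(-43 + √446)) - 1006281/299231 = -1006281/299231 - 371779/(580918*(-43 + √446))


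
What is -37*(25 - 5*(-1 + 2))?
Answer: -740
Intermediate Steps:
-37*(25 - 5*(-1 + 2)) = -37*(25 - 5*1) = -37*(25 - 5) = -37*20 = -740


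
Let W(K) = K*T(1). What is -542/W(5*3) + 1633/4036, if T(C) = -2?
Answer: 1118251/60540 ≈ 18.471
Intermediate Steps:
W(K) = -2*K (W(K) = K*(-2) = -2*K)
-542/W(5*3) + 1633/4036 = -542/((-10*3)) + 1633/4036 = -542/((-2*15)) + 1633*(1/4036) = -542/(-30) + 1633/4036 = -542*(-1/30) + 1633/4036 = 271/15 + 1633/4036 = 1118251/60540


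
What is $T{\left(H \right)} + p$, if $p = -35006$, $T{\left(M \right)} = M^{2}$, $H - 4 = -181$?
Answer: $-3677$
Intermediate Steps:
$H = -177$ ($H = 4 - 181 = -177$)
$T{\left(H \right)} + p = \left(-177\right)^{2} - 35006 = 31329 - 35006 = -3677$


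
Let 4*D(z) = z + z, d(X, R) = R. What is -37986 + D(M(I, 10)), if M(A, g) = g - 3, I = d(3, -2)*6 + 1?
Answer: -75965/2 ≈ -37983.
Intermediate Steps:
I = -11 (I = -2*6 + 1 = -12 + 1 = -11)
M(A, g) = -3 + g
D(z) = z/2 (D(z) = (z + z)/4 = (2*z)/4 = z/2)
-37986 + D(M(I, 10)) = -37986 + (-3 + 10)/2 = -37986 + (½)*7 = -37986 + 7/2 = -75965/2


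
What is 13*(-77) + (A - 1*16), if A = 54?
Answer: -963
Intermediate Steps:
13*(-77) + (A - 1*16) = 13*(-77) + (54 - 1*16) = -1001 + (54 - 16) = -1001 + 38 = -963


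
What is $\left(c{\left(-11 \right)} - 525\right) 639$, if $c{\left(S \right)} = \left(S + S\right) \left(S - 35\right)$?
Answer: $311193$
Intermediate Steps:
$c{\left(S \right)} = 2 S \left(-35 + S\right)$
$\left(c{\left(-11 \right)} - 525\right) 639 = \left(2 \left(-11\right) \left(-35 - 11\right) - 525\right) 639 = \left(2 \left(-11\right) \left(-46\right) - 525\right) 639 = \left(1012 - 525\right) 639 = 487 \cdot 639 = 311193$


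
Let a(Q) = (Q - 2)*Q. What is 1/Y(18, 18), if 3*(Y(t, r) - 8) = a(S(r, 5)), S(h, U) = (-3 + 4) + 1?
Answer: ⅛ ≈ 0.12500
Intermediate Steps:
S(h, U) = 2 (S(h, U) = 1 + 1 = 2)
a(Q) = Q*(-2 + Q) (a(Q) = (-2 + Q)*Q = Q*(-2 + Q))
Y(t, r) = 8 (Y(t, r) = 8 + (2*(-2 + 2))/3 = 8 + (2*0)/3 = 8 + (⅓)*0 = 8 + 0 = 8)
1/Y(18, 18) = 1/8 = ⅛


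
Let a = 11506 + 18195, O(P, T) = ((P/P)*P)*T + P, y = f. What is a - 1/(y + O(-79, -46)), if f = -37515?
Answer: 1008645961/33960 ≈ 29701.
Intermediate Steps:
y = -37515
O(P, T) = P + P*T (O(P, T) = (1*P)*T + P = P*T + P = P + P*T)
a = 29701
a - 1/(y + O(-79, -46)) = 29701 - 1/(-37515 - 79*(1 - 46)) = 29701 - 1/(-37515 - 79*(-45)) = 29701 - 1/(-37515 + 3555) = 29701 - 1/(-33960) = 29701 - 1*(-1/33960) = 29701 + 1/33960 = 1008645961/33960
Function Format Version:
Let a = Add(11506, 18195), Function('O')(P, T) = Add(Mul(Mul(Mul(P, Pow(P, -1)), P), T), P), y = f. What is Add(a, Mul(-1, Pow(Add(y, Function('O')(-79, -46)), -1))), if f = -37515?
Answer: Rational(1008645961, 33960) ≈ 29701.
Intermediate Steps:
y = -37515
Function('O')(P, T) = Add(P, Mul(P, T)) (Function('O')(P, T) = Add(Mul(Mul(1, P), T), P) = Add(Mul(P, T), P) = Add(P, Mul(P, T)))
a = 29701
Add(a, Mul(-1, Pow(Add(y, Function('O')(-79, -46)), -1))) = Add(29701, Mul(-1, Pow(Add(-37515, Mul(-79, Add(1, -46))), -1))) = Add(29701, Mul(-1, Pow(Add(-37515, Mul(-79, -45)), -1))) = Add(29701, Mul(-1, Pow(Add(-37515, 3555), -1))) = Add(29701, Mul(-1, Pow(-33960, -1))) = Add(29701, Mul(-1, Rational(-1, 33960))) = Add(29701, Rational(1, 33960)) = Rational(1008645961, 33960)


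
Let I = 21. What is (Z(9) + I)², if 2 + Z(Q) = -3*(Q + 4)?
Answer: 400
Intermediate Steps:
Z(Q) = -14 - 3*Q (Z(Q) = -2 - 3*(Q + 4) = -2 - 3*(4 + Q) = -2 + (-12 - 3*Q) = -14 - 3*Q)
(Z(9) + I)² = ((-14 - 3*9) + 21)² = ((-14 - 27) + 21)² = (-41 + 21)² = (-20)² = 400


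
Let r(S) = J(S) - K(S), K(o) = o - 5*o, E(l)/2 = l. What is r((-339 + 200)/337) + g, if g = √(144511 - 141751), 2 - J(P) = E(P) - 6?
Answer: 2418/337 + 2*√690 ≈ 59.711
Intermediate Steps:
E(l) = 2*l
J(P) = 8 - 2*P (J(P) = 2 - (2*P - 6) = 2 - (-6 + 2*P) = 2 + (6 - 2*P) = 8 - 2*P)
g = 2*√690 (g = √2760 = 2*√690 ≈ 52.536)
K(o) = -4*o
r(S) = 8 + 2*S (r(S) = (8 - 2*S) - (-4)*S = (8 - 2*S) + 4*S = 8 + 2*S)
r((-339 + 200)/337) + g = (8 + 2*((-339 + 200)/337)) + 2*√690 = (8 + 2*(-139*1/337)) + 2*√690 = (8 + 2*(-139/337)) + 2*√690 = (8 - 278/337) + 2*√690 = 2418/337 + 2*√690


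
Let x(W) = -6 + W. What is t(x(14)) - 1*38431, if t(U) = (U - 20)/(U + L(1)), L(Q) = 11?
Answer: -730201/19 ≈ -38432.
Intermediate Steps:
t(U) = (-20 + U)/(11 + U) (t(U) = (U - 20)/(U + 11) = (-20 + U)/(11 + U))
t(x(14)) - 1*38431 = (-20 + (-6 + 14))/(11 + (-6 + 14)) - 1*38431 = (-20 + 8)/(11 + 8) - 38431 = -12/19 - 38431 = -730201/19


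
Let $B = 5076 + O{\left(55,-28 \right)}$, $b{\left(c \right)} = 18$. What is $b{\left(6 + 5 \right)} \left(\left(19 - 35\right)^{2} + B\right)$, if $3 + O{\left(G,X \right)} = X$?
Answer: $95418$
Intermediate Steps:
$O{\left(G,X \right)} = -3 + X$
$B = 5045$ ($B = 5076 - 31 = 5045$)
$b{\left(6 + 5 \right)} \left(\left(19 - 35\right)^{2} + B\right) = 18 \left(\left(19 - 35\right)^{2} + 5045\right) = 18 \left(\left(-16\right)^{2} + 5045\right) = 18 \left(256 + 5045\right) = 18 \cdot 5301 = 95418$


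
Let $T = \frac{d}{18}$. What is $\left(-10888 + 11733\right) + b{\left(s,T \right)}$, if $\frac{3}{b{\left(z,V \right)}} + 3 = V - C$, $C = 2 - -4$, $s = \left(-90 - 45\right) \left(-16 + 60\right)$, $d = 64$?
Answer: $\frac{41378}{49} \approx 844.45$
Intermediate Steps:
$s = -5940$ ($s = \left(-135\right) 44 = -5940$)
$C = 6$ ($C = 2 + 4 = 6$)
$T = \frac{32}{9}$ ($T = \frac{64}{18} = 64 \cdot \frac{1}{18} = \frac{32}{9} \approx 3.5556$)
$b{\left(z,V \right)} = \frac{3}{-9 + V}$ ($b{\left(z,V \right)} = \frac{3}{-3 + \left(V - 6\right)} = \frac{3}{-3 + \left(-6 + V\right)} = \frac{3}{-9 + V}$)
$\left(-10888 + 11733\right) + b{\left(s,T \right)} = \left(-10888 + 11733\right) + \frac{3}{-9 + \frac{32}{9}} = 845 + \frac{3}{- \frac{49}{9}} = 845 + 3 \left(- \frac{9}{49}\right) = 845 - \frac{27}{49} = \frac{41378}{49}$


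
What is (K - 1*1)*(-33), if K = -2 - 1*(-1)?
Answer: 66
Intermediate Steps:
K = -1 (K = -2 + 1 = -1)
(K - 1*1)*(-33) = (-1 - 1*1)*(-33) = (-1 - 1)*(-33) = -2*(-33) = 66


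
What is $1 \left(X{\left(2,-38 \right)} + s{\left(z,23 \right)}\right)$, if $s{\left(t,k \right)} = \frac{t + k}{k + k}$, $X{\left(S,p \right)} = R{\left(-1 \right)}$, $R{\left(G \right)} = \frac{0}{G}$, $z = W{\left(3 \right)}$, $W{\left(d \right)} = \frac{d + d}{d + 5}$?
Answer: $\frac{95}{184} \approx 0.5163$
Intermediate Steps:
$W{\left(d \right)} = \frac{2 d}{5 + d}$
$z = \frac{3}{4}$ ($z = 2 \cdot 3 \frac{1}{5 + 3} = 2 \cdot 3 \cdot \frac{1}{8} = \frac{3}{4} \approx 0.75$)
$R{\left(G \right)} = 0$
$X{\left(S,p \right)} = 0$
$s{\left(t,k \right)} = \frac{k + t}{2 k}$
$1 \left(X{\left(2,-38 \right)} + s{\left(z,23 \right)}\right) = 1 \left(0 + \frac{23 + \frac{3}{4}}{2 \cdot 23}\right) = 1 \left(0 + \frac{1}{2} \cdot \frac{1}{23} \cdot \frac{95}{4}\right) = 1 \left(0 + \frac{95}{184}\right) = 1 \cdot \frac{95}{184} = \frac{95}{184}$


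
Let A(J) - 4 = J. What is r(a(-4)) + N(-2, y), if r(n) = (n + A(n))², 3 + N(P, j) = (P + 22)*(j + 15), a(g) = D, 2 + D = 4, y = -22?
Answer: -79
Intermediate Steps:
A(J) = 4 + J
D = 2 (D = -2 + 4 = 2)
a(g) = 2
N(P, j) = -3 + (15 + j)*(22 + P) (N(P, j) = -3 + (P + 22)*(j + 15) = -3 + (22 + P)*(15 + j) = -3 + (15 + j)*(22 + P))
r(n) = (4 + 2*n)² (r(n) = (n + (4 + n))² = (4 + 2*n)²)
r(a(-4)) + N(-2, y) = 4*(2 + 2)² + (327 + 15*(-2) + 22*(-22) - 2*(-22)) = 4*4² + (327 - 30 - 484 + 44) = 4*16 - 143 = 64 - 143 = -79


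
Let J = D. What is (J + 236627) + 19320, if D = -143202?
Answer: 112745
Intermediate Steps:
J = -143202
(J + 236627) + 19320 = (-143202 + 236627) + 19320 = 93425 + 19320 = 112745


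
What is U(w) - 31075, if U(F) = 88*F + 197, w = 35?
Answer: -27798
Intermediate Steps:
U(F) = 197 + 88*F
U(w) - 31075 = (197 + 88*35) - 31075 = (197 + 3080) - 31075 = 3277 - 31075 = -27798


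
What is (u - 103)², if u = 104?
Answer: 1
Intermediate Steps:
(u - 103)² = (104 - 103)² = 1² = 1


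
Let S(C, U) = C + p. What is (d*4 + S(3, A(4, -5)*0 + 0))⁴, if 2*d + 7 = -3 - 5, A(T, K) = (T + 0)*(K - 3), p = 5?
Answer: 234256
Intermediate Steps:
A(T, K) = T*(-3 + K)
S(C, U) = 5 + C (S(C, U) = C + 5 = 5 + C)
d = -15/2 (d = -7/2 + (-3 - 5)/2 = -7/2 + (½)*(-8) = -7/2 - 4 = -15/2 ≈ -7.5000)
(d*4 + S(3, A(4, -5)*0 + 0))⁴ = (-15/2*4 + (5 + 3))⁴ = (-30 + 8)⁴ = (-22)⁴ = 234256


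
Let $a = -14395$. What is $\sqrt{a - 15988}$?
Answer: $i \sqrt{30383} \approx 174.31 i$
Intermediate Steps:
$\sqrt{a - 15988} = \sqrt{-14395 - 15988} = \sqrt{-30383} = i \sqrt{30383}$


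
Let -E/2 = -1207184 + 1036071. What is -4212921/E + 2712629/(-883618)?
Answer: -1162736250083/75599263417 ≈ -15.380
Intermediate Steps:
E = 342226 (E = -2*(-1207184 + 1036071) = -2*(-171113) = 342226)
-4212921/E + 2712629/(-883618) = -4212921/342226 + 2712629/(-883618) = -4212921*1/342226 + 2712629*(-1/883618) = -4212921/342226 - 2712629/883618 = -1162736250083/75599263417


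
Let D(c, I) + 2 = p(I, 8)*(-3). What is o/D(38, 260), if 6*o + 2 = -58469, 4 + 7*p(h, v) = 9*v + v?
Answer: 409297/1452 ≈ 281.88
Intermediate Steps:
p(h, v) = -4/7 + 10*v/7 (p(h, v) = -4/7 + (9*v + v)/7 = -4/7 + (10*v)/7 = -4/7 + 10*v/7)
o = -58471/6 (o = -1/3 + (1/6)*(-58469) = -1/3 - 58469/6 = -58471/6 ≈ -9745.2)
D(c, I) = -242/7 (D(c, I) = -2 + (-4/7 + (10/7)*8)*(-3) = -2 + (-4/7 + 80/7)*(-3) = -2 + (76/7)*(-3) = -2 - 228/7 = -242/7)
o/D(38, 260) = -58471/(6*(-242/7)) = -58471/6*(-7/242) = 409297/1452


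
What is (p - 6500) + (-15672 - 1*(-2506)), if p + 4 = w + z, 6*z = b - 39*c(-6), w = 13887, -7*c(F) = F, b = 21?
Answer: -80991/14 ≈ -5785.1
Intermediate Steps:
c(F) = -F/7
z = -29/14 (z = (21 - (-39)*(-6)/7)/6 = (21 - 39*6/7)/6 = (21 - 234/7)/6 = (⅙)*(-87/7) = -29/14 ≈ -2.0714)
p = 194333/14 (p = -4 + (13887 - 29/14) = -4 + 194389/14 = 194333/14 ≈ 13881.)
(p - 6500) + (-15672 - 1*(-2506)) = (194333/14 - 6500) + (-15672 - 1*(-2506)) = 103333/14 + (-15672 + 2506) = 103333/14 - 13166 = -80991/14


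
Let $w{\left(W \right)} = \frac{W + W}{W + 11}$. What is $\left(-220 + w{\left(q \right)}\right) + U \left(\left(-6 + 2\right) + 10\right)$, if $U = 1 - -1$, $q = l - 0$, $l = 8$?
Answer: $- \frac{3936}{19} \approx -207.16$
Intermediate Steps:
$q = 8$ ($q = 8 - 0 = 8 + 0 = 8$)
$U = 2$ ($U = 1 + 1 = 2$)
$w{\left(W \right)} = \frac{2 W}{11 + W}$
$\left(-220 + w{\left(q \right)}\right) + U \left(\left(-6 + 2\right) + 10\right) = \left(-220 + 2 \cdot 8 \frac{1}{11 + 8}\right) + 2 \left(\left(-6 + 2\right) + 10\right) = \left(-220 + 2 \cdot 8 \cdot \frac{1}{19}\right) + 2 \left(-4 + 10\right) = \left(-220 + 2 \cdot 8 \cdot \frac{1}{19}\right) + 2 \cdot 6 = \left(-220 + \frac{16}{19}\right) + 12 = - \frac{4164}{19} + 12 = - \frac{3936}{19}$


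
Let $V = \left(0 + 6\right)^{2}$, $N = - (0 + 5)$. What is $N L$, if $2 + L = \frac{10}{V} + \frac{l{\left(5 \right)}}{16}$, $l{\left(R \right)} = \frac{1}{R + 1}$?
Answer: $\frac{2465}{288} \approx 8.559$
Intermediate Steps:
$l{\left(R \right)} = \frac{1}{1 + R}$
$N = -5$ ($N = \left(-1\right) 5 = -5$)
$V = 36$ ($V = 6^{2} = 36$)
$L = - \frac{493}{288}$ ($L = -2 + \left(\frac{10}{36} + \frac{1}{\left(1 + 5\right) 16}\right) = -2 + \left(10 \cdot \frac{1}{36} + \frac{1}{6} \cdot \frac{1}{16}\right) = -2 + \left(\frac{5}{18} + \frac{1}{6} \cdot \frac{1}{16}\right) = -2 + \left(\frac{5}{18} + \frac{1}{96}\right) = -2 + \frac{83}{288} = - \frac{493}{288} \approx -1.7118$)
$N L = \left(-5\right) \left(- \frac{493}{288}\right) = \frac{2465}{288}$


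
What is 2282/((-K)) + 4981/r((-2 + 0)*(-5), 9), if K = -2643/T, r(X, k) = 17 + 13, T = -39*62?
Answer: -50790499/26430 ≈ -1921.7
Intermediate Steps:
T = -2418
r(X, k) = 30
K = 881/806 (K = -2643/(-2418) = -2643*(-1/2418) = 881/806 ≈ 1.0931)
2282/((-K)) + 4981/r((-2 + 0)*(-5), 9) = 2282/((-1*881/806)) + 4981/30 = 2282/(-881/806) + 4981*(1/30) = 2282*(-806/881) + 4981/30 = -1839292/881 + 4981/30 = -50790499/26430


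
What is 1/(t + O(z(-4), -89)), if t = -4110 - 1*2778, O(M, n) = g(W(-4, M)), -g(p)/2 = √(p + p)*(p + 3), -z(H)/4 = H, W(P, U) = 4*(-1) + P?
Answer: -861/5930768 - 5*I/5930768 ≈ -0.00014518 - 8.4306e-7*I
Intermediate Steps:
W(P, U) = -4 + P
z(H) = -4*H
g(p) = -2*√2*√p*(3 + p) (g(p) = -2*√(p + p)*(p + 3) = -2*√(2*p)*(3 + p) = -2*√2*√p*(3 + p))
O(M, n) = 40*I (O(M, n) = 2*√2*√(-4 - 4)*(-3 - (-4 - 4)) = 2*√2*√(-8)*(-3 - 1*(-8)) = 2*√2*(2*I*√2)*(-3 + 8) = 2*√2*(2*I*√2)*5 = 40*I)
t = -6888 (t = -4110 - 2778 = -6888)
1/(t + O(z(-4), -89)) = 1/(-6888 + 40*I) = (-6888 - 40*I)/47446144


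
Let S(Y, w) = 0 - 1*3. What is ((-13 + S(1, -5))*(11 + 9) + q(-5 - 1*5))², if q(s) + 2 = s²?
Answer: 49284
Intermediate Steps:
S(Y, w) = -3 (S(Y, w) = 0 - 3 = -3)
q(s) = -2 + s²
((-13 + S(1, -5))*(11 + 9) + q(-5 - 1*5))² = ((-13 - 3)*(11 + 9) + (-2 + (-5 - 1*5)²))² = (-16*20 + (-2 + (-5 - 5)²))² = (-320 + (-2 + (-10)²))² = (-320 + (-2 + 100))² = (-320 + 98)² = (-222)² = 49284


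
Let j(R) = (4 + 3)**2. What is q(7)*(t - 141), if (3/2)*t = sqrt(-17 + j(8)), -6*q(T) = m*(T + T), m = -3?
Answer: -987 + 56*sqrt(2)/3 ≈ -960.60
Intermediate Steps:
j(R) = 49 (j(R) = 7**2 = 49)
q(T) = T (q(T) = -(-1)*(T + T)/2 = -(-1)*2*T/2 = -(-1)*T = T)
t = 8*sqrt(2)/3 (t = 2*sqrt(-17 + 49)/3 = 2*sqrt(32)/3 = 2*(4*sqrt(2))/3 = 8*sqrt(2)/3 ≈ 3.7712)
q(7)*(t - 141) = 7*(8*sqrt(2)/3 - 141) = 7*(-141 + 8*sqrt(2)/3) = -987 + 56*sqrt(2)/3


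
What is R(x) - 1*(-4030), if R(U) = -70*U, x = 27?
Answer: 2140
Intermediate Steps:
R(x) - 1*(-4030) = -70*27 - 1*(-4030) = -1890 + 4030 = 2140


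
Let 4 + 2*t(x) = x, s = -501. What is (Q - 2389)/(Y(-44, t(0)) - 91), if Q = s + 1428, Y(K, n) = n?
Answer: 1462/93 ≈ 15.720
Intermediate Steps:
t(x) = -2 + x/2
Q = 927 (Q = -501 + 1428 = 927)
(Q - 2389)/(Y(-44, t(0)) - 91) = (927 - 2389)/((-2 + (1/2)*0) - 91) = -1462/((-2 + 0) - 91) = -1462/(-2 - 91) = -1462/(-93) = -1462*(-1/93) = 1462/93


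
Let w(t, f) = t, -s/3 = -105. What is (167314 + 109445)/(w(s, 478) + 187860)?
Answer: 92253/62725 ≈ 1.4708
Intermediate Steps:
s = 315 (s = -3*(-105) = 315)
(167314 + 109445)/(w(s, 478) + 187860) = (167314 + 109445)/(315 + 187860) = 276759/188175 = 276759*(1/188175) = 92253/62725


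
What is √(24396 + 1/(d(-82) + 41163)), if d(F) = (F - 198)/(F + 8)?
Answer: √56599937300656763/1523171 ≈ 156.19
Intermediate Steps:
d(F) = (-198 + F)/(8 + F)
√(24396 + 1/(d(-82) + 41163)) = √(24396 + 1/((-198 - 82)/(8 - 82) + 41163)) = √(24396 + 1/(-280/(-74) + 41163)) = √(24396 + 1/(-1/74*(-280) + 41163)) = √(24396 + 1/(140/37 + 41163)) = √(24396 + 1/(1523171/37)) = √(24396 + 37/1523171) = √(37159279753/1523171) = √56599937300656763/1523171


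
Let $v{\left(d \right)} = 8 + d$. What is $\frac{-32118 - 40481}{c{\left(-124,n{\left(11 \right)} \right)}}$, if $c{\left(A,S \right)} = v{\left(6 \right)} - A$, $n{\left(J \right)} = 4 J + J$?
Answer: $- \frac{72599}{138} \approx -526.08$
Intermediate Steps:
$n{\left(J \right)} = 5 J$
$c{\left(A,S \right)} = 14 - A$ ($c{\left(A,S \right)} = \left(8 + 6\right) - A = 14 - A$)
$\frac{-32118 - 40481}{c{\left(-124,n{\left(11 \right)} \right)}} = \frac{-32118 - 40481}{14 - -124} = \frac{-32118 - 40481}{14 + 124} = - \frac{72599}{138}$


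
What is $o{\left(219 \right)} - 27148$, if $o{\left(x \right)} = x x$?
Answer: $20813$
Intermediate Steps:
$o{\left(x \right)} = x^{2}$
$o{\left(219 \right)} - 27148 = 219^{2} - 27148 = 47961 - 27148 = 20813$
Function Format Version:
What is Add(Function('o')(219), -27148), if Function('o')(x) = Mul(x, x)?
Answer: 20813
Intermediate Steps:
Function('o')(x) = Pow(x, 2)
Add(Function('o')(219), -27148) = Add(Pow(219, 2), -27148) = Add(47961, -27148) = 20813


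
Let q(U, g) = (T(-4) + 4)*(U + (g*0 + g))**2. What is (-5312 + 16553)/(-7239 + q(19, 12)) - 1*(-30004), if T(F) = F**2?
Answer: 359489165/11981 ≈ 30005.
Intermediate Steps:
q(U, g) = 20*(U + g)**2 (q(U, g) = ((-4)**2 + 4)*(U + (g*0 + g))**2 = (16 + 4)*(U + (0 + g))**2 = 20*(U + g)**2)
(-5312 + 16553)/(-7239 + q(19, 12)) - 1*(-30004) = (-5312 + 16553)/(-7239 + 20*(19 + 12)**2) - 1*(-30004) = 11241/(-7239 + 20*31**2) + 30004 = 11241/(-7239 + 20*961) + 30004 = 11241/(-7239 + 19220) + 30004 = 11241/11981 + 30004 = 359489165/11981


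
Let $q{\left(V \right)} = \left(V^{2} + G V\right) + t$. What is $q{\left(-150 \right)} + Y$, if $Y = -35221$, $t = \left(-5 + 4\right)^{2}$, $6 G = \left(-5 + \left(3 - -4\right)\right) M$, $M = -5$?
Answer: $-12470$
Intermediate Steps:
$G = - \frac{5}{3}$ ($G = \frac{\left(-5 + \left(3 - -4\right)\right) \left(-5\right)}{6} = \frac{\left(-5 + \left(3 + 4\right)\right) \left(-5\right)}{6} = \frac{\left(-5 + 7\right) \left(-5\right)}{6} = \frac{2 \left(-5\right)}{6} = \frac{1}{6} \left(-10\right) = - \frac{5}{3} \approx -1.6667$)
$t = 1$ ($t = \left(-1\right)^{2} = 1$)
$q{\left(V \right)} = 1 + V^{2} - \frac{5 V}{3}$ ($q{\left(V \right)} = \left(V^{2} - \frac{5 V}{3}\right) + 1 = 1 + V^{2} - \frac{5 V}{3}$)
$q{\left(-150 \right)} + Y = \left(1 + \left(-150\right)^{2} - -250\right) - 35221 = \left(1 + 22500 + 250\right) - 35221 = 22751 - 35221 = -12470$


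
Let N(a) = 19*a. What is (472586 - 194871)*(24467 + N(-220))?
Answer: 5634004205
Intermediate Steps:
(472586 - 194871)*(24467 + N(-220)) = (472586 - 194871)*(24467 + 19*(-220)) = 277715*(24467 - 4180) = 277715*20287 = 5634004205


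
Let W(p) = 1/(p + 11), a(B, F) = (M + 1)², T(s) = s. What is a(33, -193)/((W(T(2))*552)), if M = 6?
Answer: 637/552 ≈ 1.1540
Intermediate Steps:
a(B, F) = 49 (a(B, F) = (6 + 1)² = 7² = 49)
W(p) = 1/(11 + p)
a(33, -193)/((W(T(2))*552)) = 49/((552/(11 + 2))) = 49/((552/13)) = 49/(((1/13)*552)) = 49/(552/13) = 49*(13/552) = 637/552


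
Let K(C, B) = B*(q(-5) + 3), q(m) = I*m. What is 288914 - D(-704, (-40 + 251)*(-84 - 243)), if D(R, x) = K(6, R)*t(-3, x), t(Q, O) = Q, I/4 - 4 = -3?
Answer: 324818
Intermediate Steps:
I = 4 (I = 16 + 4*(-3) = 16 - 12 = 4)
q(m) = 4*m
K(C, B) = -17*B (K(C, B) = B*(4*(-5) + 3) = B*(-20 + 3) = B*(-17) = -17*B)
D(R, x) = 51*R (D(R, x) = -17*R*(-3) = 51*R)
288914 - D(-704, (-40 + 251)*(-84 - 243)) = 288914 - 51*(-704) = 288914 - 1*(-35904) = 288914 + 35904 = 324818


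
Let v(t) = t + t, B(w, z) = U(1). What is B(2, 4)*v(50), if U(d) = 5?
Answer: 500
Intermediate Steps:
B(w, z) = 5
v(t) = 2*t
B(2, 4)*v(50) = 5*(2*50) = 5*100 = 500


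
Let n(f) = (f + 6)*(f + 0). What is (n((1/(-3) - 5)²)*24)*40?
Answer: 25395200/27 ≈ 9.4056e+5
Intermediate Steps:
n(f) = f*(6 + f) (n(f) = (6 + f)*f = f*(6 + f))
(n((1/(-3) - 5)²)*24)*40 = (((1/(-3) - 5)²*(6 + (1/(-3) - 5)²))*24)*40 = (((-⅓ - 5)²*(6 + (-⅓ - 5)²))*24)*40 = (((-16/3)²*(6 + (-16/3)²))*24)*40 = ((256*(6 + 256/9)/9)*24)*40 = (((256/9)*(310/9))*24)*40 = ((79360/81)*24)*40 = (634880/27)*40 = 25395200/27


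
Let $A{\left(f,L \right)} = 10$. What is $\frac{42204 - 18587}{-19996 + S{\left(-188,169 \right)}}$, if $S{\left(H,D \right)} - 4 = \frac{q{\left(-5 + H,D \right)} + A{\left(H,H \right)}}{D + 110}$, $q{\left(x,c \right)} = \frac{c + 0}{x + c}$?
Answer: $- \frac{158139432}{133866361} \approx -1.1813$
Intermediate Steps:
$q{\left(x,c \right)} = \frac{c}{c + x}$
$S{\left(H,D \right)} = 4 + \frac{10 + \frac{D}{-5 + D + H}}{110 + D}$ ($S{\left(H,D \right)} = 4 + \frac{\frac{D}{D + \left(-5 + H\right)} + 10}{D + 110} = 4 + \frac{\frac{D}{-5 + D + H} + 10}{110 + D} = 4 + \frac{10 + \frac{D}{-5 + D + H}}{110 + D}$)
$\frac{42204 - 18587}{-19996 + S{\left(-188,169 \right)}} = \frac{42204 - 18587}{-19996 + \frac{169 + 2 \left(225 + 2 \cdot 169\right) \left(-5 + 169 - 188\right)}{\left(110 + 169\right) \left(-5 + 169 - 188\right)}} = \frac{23617}{-19996 + \frac{169 + 2 \left(225 + 338\right) \left(-24\right)}{279 \left(-24\right)}} = \frac{23617}{-19996 + \frac{1}{279} \left(- \frac{1}{24}\right) \left(169 + 2 \cdot 563 \left(-24\right)\right)} = \frac{23617}{-19996 + \frac{1}{279} \left(- \frac{1}{24}\right) \left(169 - 27024\right)} = \frac{23617}{-19996 + \frac{1}{279} \left(- \frac{1}{24}\right) \left(-26855\right)} = \frac{23617}{-19996 + \frac{26855}{6696}} = \frac{23617}{- \frac{133866361}{6696}} = 23617 \left(- \frac{6696}{133866361}\right) = - \frac{158139432}{133866361}$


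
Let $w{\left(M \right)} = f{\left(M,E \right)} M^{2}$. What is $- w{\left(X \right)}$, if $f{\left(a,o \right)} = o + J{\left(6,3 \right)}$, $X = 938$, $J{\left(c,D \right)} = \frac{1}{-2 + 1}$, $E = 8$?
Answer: $-6158908$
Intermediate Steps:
$J{\left(c,D \right)} = -1$ ($J{\left(c,D \right)} = \frac{1}{-1} = -1$)
$f{\left(a,o \right)} = -1 + o$ ($f{\left(a,o \right)} = o - 1 = -1 + o$)
$w{\left(M \right)} = 7 M^{2}$ ($w{\left(M \right)} = \left(-1 + 8\right) M^{2} = 7 M^{2}$)
$- w{\left(X \right)} = - 7 \cdot 938^{2} = - 7 \cdot 879844 = \left(-1\right) 6158908 = -6158908$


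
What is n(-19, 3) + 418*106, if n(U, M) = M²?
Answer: 44317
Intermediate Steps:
n(-19, 3) + 418*106 = 3² + 418*106 = 9 + 44308 = 44317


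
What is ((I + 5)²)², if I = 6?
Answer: 14641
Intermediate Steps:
((I + 5)²)² = ((6 + 5)²)² = (11²)² = 121² = 14641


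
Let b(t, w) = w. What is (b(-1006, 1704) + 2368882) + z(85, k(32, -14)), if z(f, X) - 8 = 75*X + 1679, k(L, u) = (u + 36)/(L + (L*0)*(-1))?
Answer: 37957193/16 ≈ 2.3723e+6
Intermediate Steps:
k(L, u) = (36 + u)/L (k(L, u) = (36 + u)/(L + 0*(-1)) = (36 + u)/(L + 0) = (36 + u)/L)
z(f, X) = 1687 + 75*X (z(f, X) = 8 + (75*X + 1679) = 8 + (1679 + 75*X) = 1687 + 75*X)
(b(-1006, 1704) + 2368882) + z(85, k(32, -14)) = (1704 + 2368882) + (1687 + 75*((36 - 14)/32)) = 2370586 + (1687 + 75*((1/32)*22)) = 2370586 + (1687 + 75*(11/16)) = 2370586 + (1687 + 825/16) = 2370586 + 27817/16 = 37957193/16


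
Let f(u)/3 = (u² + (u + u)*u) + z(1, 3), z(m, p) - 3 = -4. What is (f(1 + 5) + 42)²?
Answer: 131769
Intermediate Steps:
z(m, p) = -1 (z(m, p) = 3 - 4 = -1)
f(u) = -3 + 9*u² (f(u) = 3*((u² + (u + u)*u) - 1) = 3*((u² + (2*u)*u) - 1) = 3*((u² + 2*u²) - 1) = 3*(3*u² - 1) = 3*(-1 + 3*u²) = -3 + 9*u²)
(f(1 + 5) + 42)² = ((-3 + 9*(1 + 5)²) + 42)² = ((-3 + 9*6²) + 42)² = ((-3 + 9*36) + 42)² = ((-3 + 324) + 42)² = (321 + 42)² = 363² = 131769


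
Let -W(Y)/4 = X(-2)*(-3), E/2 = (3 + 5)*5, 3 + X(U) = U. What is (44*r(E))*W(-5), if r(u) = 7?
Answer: -18480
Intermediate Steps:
X(U) = -3 + U
E = 80 (E = 2*((3 + 5)*5) = 2*(8*5) = 2*40 = 80)
W(Y) = -60 (W(Y) = -4*(-3 - 2)*(-3) = -(-20)*(-3) = -4*15 = -60)
(44*r(E))*W(-5) = (44*7)*(-60) = 308*(-60) = -18480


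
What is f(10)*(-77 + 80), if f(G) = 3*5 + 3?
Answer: 54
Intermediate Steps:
f(G) = 18 (f(G) = 15 + 3 = 18)
f(10)*(-77 + 80) = 18*(-77 + 80) = 18*3 = 54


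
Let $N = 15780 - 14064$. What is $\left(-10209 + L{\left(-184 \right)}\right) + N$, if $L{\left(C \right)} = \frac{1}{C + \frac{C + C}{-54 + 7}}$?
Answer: $- \frac{70322087}{8280} \approx -8493.0$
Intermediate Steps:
$L{\left(C \right)} = \frac{47}{45 C}$ ($L{\left(C \right)} = \frac{1}{C + \frac{2 C}{-47}} = \frac{1}{C + 2 C \left(- \frac{1}{47}\right)} = \frac{1}{C - \frac{2 C}{47}} = \frac{1}{\frac{45}{47} C} = \frac{47}{45 C}$)
$N = 1716$ ($N = 15780 - 14064 = 1716$)
$\left(-10209 + L{\left(-184 \right)}\right) + N = \left(-10209 + \frac{47}{45 \left(-184\right)}\right) + 1716 = \left(-10209 + \frac{47}{45} \left(- \frac{1}{184}\right)\right) + 1716 = \left(-10209 - \frac{47}{8280}\right) + 1716 = - \frac{84530567}{8280} + 1716 = - \frac{70322087}{8280}$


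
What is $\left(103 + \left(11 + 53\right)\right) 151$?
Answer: $25217$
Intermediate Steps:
$\left(103 + \left(11 + 53\right)\right) 151 = \left(103 + 64\right) 151 = 167 \cdot 151 = 25217$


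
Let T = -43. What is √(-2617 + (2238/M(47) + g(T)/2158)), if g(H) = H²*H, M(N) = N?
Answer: I*√26810854209542/101426 ≈ 51.051*I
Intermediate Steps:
g(H) = H³
√(-2617 + (2238/M(47) + g(T)/2158)) = √(-2617 + (2238/47 + (-43)³/2158)) = √(-2617 + (2238*(1/47) - 79507*1/2158)) = √(-2617 + (2238/47 - 79507/2158)) = √(-2617 + 1092775/101426) = √(-264339067/101426) = I*√26810854209542/101426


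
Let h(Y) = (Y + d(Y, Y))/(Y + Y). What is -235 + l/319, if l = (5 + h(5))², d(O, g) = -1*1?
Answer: -1873396/7975 ≈ -234.91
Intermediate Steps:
d(O, g) = -1
h(Y) = (-1 + Y)/(2*Y) (h(Y) = (Y - 1)/(Y + Y) = (-1 + Y)/((2*Y)) = (-1 + Y)*(1/(2*Y)) = (-1 + Y)/(2*Y))
l = 729/25 (l = (5 + (½)*(-1 + 5)/5)² = (5 + (½)*(⅕)*4)² = (5 + ⅖)² = (27/5)² = 729/25 ≈ 29.160)
-235 + l/319 = -235 + (729/25)/319 = -235 + (1/319)*(729/25) = -235 + 729/7975 = -1873396/7975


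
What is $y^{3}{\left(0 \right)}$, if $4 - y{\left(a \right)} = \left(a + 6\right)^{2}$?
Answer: $-32768$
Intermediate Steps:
$y{\left(a \right)} = 4 - \left(6 + a\right)^{2}$ ($y{\left(a \right)} = 4 - \left(a + 6\right)^{2} = 4 - \left(6 + a\right)^{2}$)
$y^{3}{\left(0 \right)} = \left(4 - \left(6 + 0\right)^{2}\right)^{3} = \left(4 - 6^{2}\right)^{3} = \left(4 - 36\right)^{3} = \left(-32\right)^{3} = -32768$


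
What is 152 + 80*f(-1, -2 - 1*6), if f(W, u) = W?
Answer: 72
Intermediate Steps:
152 + 80*f(-1, -2 - 1*6) = 152 + 80*(-1) = 152 - 80 = 72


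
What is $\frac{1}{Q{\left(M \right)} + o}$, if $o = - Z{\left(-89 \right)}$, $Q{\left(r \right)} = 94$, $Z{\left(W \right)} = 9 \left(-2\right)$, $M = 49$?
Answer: $\frac{1}{112} \approx 0.0089286$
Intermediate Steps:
$Z{\left(W \right)} = -18$
$o = 18$ ($o = \left(-1\right) \left(-18\right) = 18$)
$\frac{1}{Q{\left(M \right)} + o} = \frac{1}{94 + 18} = \frac{1}{112}$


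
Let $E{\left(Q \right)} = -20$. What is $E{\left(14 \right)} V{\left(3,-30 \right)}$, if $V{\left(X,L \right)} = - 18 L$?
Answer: $-10800$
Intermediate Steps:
$E{\left(14 \right)} V{\left(3,-30 \right)} = - 20 \left(\left(-18\right) \left(-30\right)\right) = \left(-20\right) 540 = -10800$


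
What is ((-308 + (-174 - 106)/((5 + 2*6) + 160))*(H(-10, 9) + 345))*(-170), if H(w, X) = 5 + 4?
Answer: 18630640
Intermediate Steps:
H(w, X) = 9
((-308 + (-174 - 106)/((5 + 2*6) + 160))*(H(-10, 9) + 345))*(-170) = ((-308 + (-174 - 106)/((5 + 2*6) + 160))*(9 + 345))*(-170) = ((-308 - 280/((5 + 12) + 160))*354)*(-170) = ((-308 - 280/(17 + 160))*354)*(-170) = ((-308 - 280/177)*354)*(-170) = -54796/177*354*(-170) = -109592*(-170) = 18630640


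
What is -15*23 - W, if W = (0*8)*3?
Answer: -345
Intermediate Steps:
W = 0 (W = 0*3 = 0)
-15*23 - W = -15*23 - 1*0 = -345 + 0 = -345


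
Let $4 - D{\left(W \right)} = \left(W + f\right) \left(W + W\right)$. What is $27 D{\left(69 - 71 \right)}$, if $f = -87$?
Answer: $-9504$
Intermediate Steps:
$D{\left(W \right)} = 4 - 2 W \left(-87 + W\right)$ ($D{\left(W \right)} = 4 - \left(W - 87\right) \left(W + W\right) = 4 - \left(-87 + W\right) 2 W = 4 - 2 W \left(-87 + W\right)$)
$27 D{\left(69 - 71 \right)} = 27 \left(4 - 2 \left(69 - 71\right)^{2} + 174 \left(69 - 71\right)\right) = 27 \left(4 - 2 \left(-2\right)^{2} + 174 \left(-2\right)\right) = 27 \left(4 - 8 - 348\right) = 27 \left(-352\right) = -9504$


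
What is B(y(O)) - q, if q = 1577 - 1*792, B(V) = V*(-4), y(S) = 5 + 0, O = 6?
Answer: -805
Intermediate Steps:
y(S) = 5
B(V) = -4*V
q = 785 (q = 1577 - 792 = 785)
B(y(O)) - q = -4*5 - 1*785 = -20 - 785 = -805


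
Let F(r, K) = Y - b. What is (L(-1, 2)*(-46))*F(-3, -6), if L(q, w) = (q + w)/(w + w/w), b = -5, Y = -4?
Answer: -46/3 ≈ -15.333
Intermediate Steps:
L(q, w) = (q + w)/(1 + w) (L(q, w) = (q + w)/(w + 1) = (q + w)/(1 + w))
F(r, K) = 1 (F(r, K) = -4 - 1*(-5) = -4 + 5 = 1)
(L(-1, 2)*(-46))*F(-3, -6) = (((-1 + 2)/(1 + 2))*(-46))*1 = ((1/3)*(-46))*1 = (((⅓)*1)*(-46))*1 = ((⅓)*(-46))*1 = -46/3*1 = -46/3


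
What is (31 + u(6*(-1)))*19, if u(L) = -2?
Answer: 551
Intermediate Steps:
(31 + u(6*(-1)))*19 = (31 - 2)*19 = 29*19 = 551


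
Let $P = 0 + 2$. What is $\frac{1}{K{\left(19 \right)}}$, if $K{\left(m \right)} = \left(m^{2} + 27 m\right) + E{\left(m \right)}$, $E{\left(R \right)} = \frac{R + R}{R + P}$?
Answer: $\frac{21}{18392} \approx 0.0011418$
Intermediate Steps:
$P = 2$
$E{\left(R \right)} = \frac{2 R}{2 + R}$ ($E{\left(R \right)} = \frac{R + R}{R + 2} = \frac{2 R}{2 + R}$)
$K{\left(m \right)} = m^{2} + 27 m + \frac{2 m}{2 + m}$ ($K{\left(m \right)} = \left(m^{2} + 27 m\right) + \frac{2 m}{2 + m} = m^{2} + 27 m + \frac{2 m}{2 + m}$)
$\frac{1}{K{\left(19 \right)}} = \frac{1}{19 \frac{1}{2 + 19} \left(2 + \left(2 + 19\right) \left(27 + 19\right)\right)} = \frac{1}{19 \cdot \frac{1}{21} \left(2 + 21 \cdot 46\right)} = \frac{1}{19 \cdot \frac{1}{21} \left(2 + 966\right)} = \frac{1}{19 \cdot \frac{1}{21} \cdot 968} = \frac{1}{\frac{18392}{21}} = \frac{21}{18392}$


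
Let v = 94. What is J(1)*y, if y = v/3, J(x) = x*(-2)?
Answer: -188/3 ≈ -62.667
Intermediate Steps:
J(x) = -2*x
y = 94/3 ≈ 31.333
J(1)*y = -2*1*(94/3) = -2*94/3 = -188/3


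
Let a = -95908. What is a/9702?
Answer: -47954/4851 ≈ -9.8854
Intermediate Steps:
a/9702 = -95908/9702 = -95908*1/9702 = -47954/4851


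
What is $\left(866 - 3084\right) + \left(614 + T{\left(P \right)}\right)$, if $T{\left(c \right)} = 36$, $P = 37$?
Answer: $-1568$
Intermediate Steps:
$\left(866 - 3084\right) + \left(614 + T{\left(P \right)}\right) = \left(866 - 3084\right) + \left(614 + 36\right) = -2218 + 650 = -1568$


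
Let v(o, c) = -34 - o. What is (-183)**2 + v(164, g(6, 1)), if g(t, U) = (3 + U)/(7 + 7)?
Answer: 33291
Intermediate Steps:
g(t, U) = 3/14 + U/14 (g(t, U) = (3 + U)/14 = (3 + U)*(1/14) = 3/14 + U/14)
(-183)**2 + v(164, g(6, 1)) = (-183)**2 + (-34 - 1*164) = 33489 + (-34 - 164) = 33489 - 198 = 33291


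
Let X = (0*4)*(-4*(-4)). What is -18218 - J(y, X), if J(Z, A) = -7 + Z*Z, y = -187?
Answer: -53180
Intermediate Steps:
X = 0 (X = 0*16 = 0)
J(Z, A) = -7 + Z²
-18218 - J(y, X) = -18218 - (-7 + (-187)²) = -18218 - (-7 + 34969) = -18218 - 1*34962 = -18218 - 34962 = -53180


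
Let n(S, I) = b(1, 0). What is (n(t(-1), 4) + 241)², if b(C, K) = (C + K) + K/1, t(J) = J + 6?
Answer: 58564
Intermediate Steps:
t(J) = 6 + J
b(C, K) = C + 2*K (b(C, K) = (C + K) + K*1 = (C + K) + K = C + 2*K)
n(S, I) = 1 (n(S, I) = 1 + 2*0 = 1 + 0 = 1)
(n(t(-1), 4) + 241)² = (1 + 241)² = 242² = 58564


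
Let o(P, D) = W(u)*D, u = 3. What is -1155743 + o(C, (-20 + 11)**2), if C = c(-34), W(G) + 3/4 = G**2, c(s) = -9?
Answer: -4620299/4 ≈ -1.1551e+6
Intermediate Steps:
W(G) = -3/4 + G**2
C = -9
o(P, D) = 33*D/4 (o(P, D) = (-3/4 + 3**2)*D = (-3/4 + 9)*D = 33*D/4)
-1155743 + o(C, (-20 + 11)**2) = -1155743 + 33*(-20 + 11)**2/4 = -1155743 + (33/4)*(-9)**2 = -1155743 + (33/4)*81 = -1155743 + 2673/4 = -4620299/4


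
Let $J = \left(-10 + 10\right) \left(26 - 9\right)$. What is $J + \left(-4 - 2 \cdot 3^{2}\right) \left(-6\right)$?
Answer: $132$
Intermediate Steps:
$J = 0$ ($J = 0 \cdot 17 = 0$)
$J + \left(-4 - 2 \cdot 3^{2}\right) \left(-6\right) = 0 + \left(-4 - 2 \cdot 3^{2}\right) \left(-6\right) = 0 + \left(-4 - 18\right) \left(-6\right) = 0 - -132 = 0 + 132 = 132$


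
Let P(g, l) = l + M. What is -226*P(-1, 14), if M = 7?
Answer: -4746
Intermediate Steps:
P(g, l) = 7 + l (P(g, l) = l + 7 = 7 + l)
-226*P(-1, 14) = -226*(7 + 14) = -226*21 = -4746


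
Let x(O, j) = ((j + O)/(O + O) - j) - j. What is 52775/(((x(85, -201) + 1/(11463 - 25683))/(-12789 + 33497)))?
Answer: 264189112578000/97014511 ≈ 2.7232e+6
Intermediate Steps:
x(O, j) = -2*j + (O + j)/(2*O) (x(O, j) = ((O + j)/((2*O)) - j) - j = ((O + j)*(1/(2*O)) - j) - j = ((O + j)/(2*O) - j) - j = (-j + (O + j)/(2*O)) - j = -2*j + (O + j)/(2*O))
52775/(((x(85, -201) + 1/(11463 - 25683))/(-12789 + 33497))) = 52775/((((½)*(-201 - 1*85*(-1 + 4*(-201)))/85 + 1/(11463 - 25683))/(-12789 + 33497))) = 52775/((((½)*(1/85)*(-201 - 1*85*(-1 - 804)) + 1/(-14220))/20708)) = 52775/((((½)*(1/85)*(-201 - 1*85*(-805)) - 1/14220)*(1/20708))) = 52775/((((½)*(1/85)*(-201 + 68425) - 1/14220)*(1/20708))) = 52775/((((½)*(1/85)*68224 - 1/14220)*(1/20708))) = 52775/(((34112/85 - 1/14220)*(1/20708))) = 52775/(((97014511/241740)*(1/20708))) = 52775/(97014511/5005951920) = 52775*(5005951920/97014511) = 264189112578000/97014511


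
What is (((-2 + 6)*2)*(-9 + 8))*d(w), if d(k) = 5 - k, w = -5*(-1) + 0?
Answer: 0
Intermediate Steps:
w = 5 (w = 5 + 0 = 5)
(((-2 + 6)*2)*(-9 + 8))*d(w) = (((-2 + 6)*2)*(-9 + 8))*(5 - 1*5) = ((4*2)*(-1))*(5 - 5) = (8*(-1))*0 = -8*0 = 0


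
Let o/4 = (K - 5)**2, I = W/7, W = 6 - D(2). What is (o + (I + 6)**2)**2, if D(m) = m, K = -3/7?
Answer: 62283664/2401 ≈ 25941.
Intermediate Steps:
K = -3/7 (K = -3*1/7 = -3/7 ≈ -0.42857)
W = 4 (W = 6 - 1*2 = 6 - 2 = 4)
I = 4/7 ≈ 0.57143
o = 5776/49 (o = 4*(-3/7 - 5)**2 = 4*(-38/7)**2 = 4*(1444/49) = 5776/49 ≈ 117.88)
(o + (I + 6)**2)**2 = (5776/49 + (4/7 + 6)**2)**2 = (5776/49 + (46/7)**2)**2 = (5776/49 + 2116/49)**2 = (7892/49)**2 = 62283664/2401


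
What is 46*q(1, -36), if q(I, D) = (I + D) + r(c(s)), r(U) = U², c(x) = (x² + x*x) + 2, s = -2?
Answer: 2990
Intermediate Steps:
c(x) = 2 + 2*x² (c(x) = (x² + x²) + 2 = 2*x² + 2 = 2 + 2*x²)
q(I, D) = 100 + D + I (q(I, D) = (I + D) + (2 + 2*(-2)²)² = (D + I) + (2 + 2*4)² = (D + I) + (2 + 8)² = (D + I) + 10² = (D + I) + 100 = 100 + D + I)
46*q(1, -36) = 46*(100 - 36 + 1) = 46*65 = 2990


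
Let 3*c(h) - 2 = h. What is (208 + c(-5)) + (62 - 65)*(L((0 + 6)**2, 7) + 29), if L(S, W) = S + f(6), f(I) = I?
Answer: -6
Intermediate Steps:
c(h) = 2/3 + h/3
L(S, W) = 6 + S (L(S, W) = S + 6 = 6 + S)
(208 + c(-5)) + (62 - 65)*(L((0 + 6)**2, 7) + 29) = (208 + (2/3 + (1/3)*(-5))) + (62 - 65)*((6 + (0 + 6)**2) + 29) = (208 + (2/3 - 5/3)) - 3*((6 + 6**2) + 29) = (208 - 1) - 3*((6 + 36) + 29) = 207 - 3*(42 + 29) = 207 - 3*71 = 207 - 213 = -6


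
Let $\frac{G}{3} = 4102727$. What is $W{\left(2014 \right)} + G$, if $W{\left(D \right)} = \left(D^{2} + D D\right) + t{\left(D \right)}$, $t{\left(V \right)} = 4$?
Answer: $20420577$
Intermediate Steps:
$G = 12308181$ ($G = 3 \cdot 4102727 = 12308181$)
$W{\left(D \right)} = 4 + 2 D^{2}$ ($W{\left(D \right)} = \left(D^{2} + D D\right) + 4 = \left(D^{2} + D^{2}\right) + 4 = 2 D^{2} + 4 = 4 + 2 D^{2}$)
$W{\left(2014 \right)} + G = \left(4 + 2 \cdot 2014^{2}\right) + 12308181 = \left(4 + 2 \cdot 4056196\right) + 12308181 = \left(4 + 8112392\right) + 12308181 = 8112396 + 12308181 = 20420577$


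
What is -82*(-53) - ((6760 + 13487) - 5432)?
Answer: -10469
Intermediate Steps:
-82*(-53) - ((6760 + 13487) - 5432) = 4346 - (20247 - 5432) = 4346 - 1*14815 = 4346 - 14815 = -10469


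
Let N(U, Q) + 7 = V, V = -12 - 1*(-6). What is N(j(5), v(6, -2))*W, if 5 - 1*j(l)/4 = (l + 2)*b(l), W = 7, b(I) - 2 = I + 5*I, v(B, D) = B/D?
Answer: -91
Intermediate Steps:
b(I) = 2 + 6*I (b(I) = 2 + (I + 5*I) = 2 + 6*I)
j(l) = 20 - 4*(2 + l)*(2 + 6*l) (j(l) = 20 - 4*(l + 2)*(2 + 6*l) = 20 - 4*(2 + l)*(2 + 6*l))
V = -6 (V = -12 + 6 = -6)
N(U, Q) = -13 (N(U, Q) = -7 - 6 = -13)
N(j(5), v(6, -2))*W = -13*7 = -91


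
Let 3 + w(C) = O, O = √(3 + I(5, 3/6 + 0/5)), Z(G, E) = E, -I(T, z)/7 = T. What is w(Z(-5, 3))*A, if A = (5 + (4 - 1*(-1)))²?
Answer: -300 + 400*I*√2 ≈ -300.0 + 565.69*I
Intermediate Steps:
A = 100 (A = (5 + (4 + 1))² = (5 + 5)² = 10² = 100)
I(T, z) = -7*T
O = 4*I*√2 (O = √(3 - 7*5) = √(3 - 35) = √(-32) = 4*I*√2 ≈ 5.6569*I)
w(C) = -3 + 4*I*√2
w(Z(-5, 3))*A = (-3 + 4*I*√2)*100 = -300 + 400*I*√2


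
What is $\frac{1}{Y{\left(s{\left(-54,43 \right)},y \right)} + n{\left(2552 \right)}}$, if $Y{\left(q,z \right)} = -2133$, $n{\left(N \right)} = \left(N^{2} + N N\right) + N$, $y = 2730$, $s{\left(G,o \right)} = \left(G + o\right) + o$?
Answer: $\frac{1}{13025827} \approx 7.6771 \cdot 10^{-8}$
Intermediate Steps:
$s{\left(G,o \right)} = G + 2 o$
$n{\left(N \right)} = N + 2 N^{2}$ ($n{\left(N \right)} = \left(N^{2} + N^{2}\right) + N = 2 N^{2} + N = N + 2 N^{2}$)
$\frac{1}{Y{\left(s{\left(-54,43 \right)},y \right)} + n{\left(2552 \right)}} = \frac{1}{-2133 + 2552 \left(1 + 2 \cdot 2552\right)} = \frac{1}{-2133 + 2552 \left(1 + 5104\right)} = \frac{1}{-2133 + 2552 \cdot 5105} = \frac{1}{-2133 + 13027960} = \frac{1}{13025827}$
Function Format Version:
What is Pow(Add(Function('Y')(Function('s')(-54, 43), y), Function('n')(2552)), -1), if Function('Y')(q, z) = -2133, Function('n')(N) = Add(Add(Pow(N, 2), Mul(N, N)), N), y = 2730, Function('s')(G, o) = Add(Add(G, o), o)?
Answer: Rational(1, 13025827) ≈ 7.6771e-8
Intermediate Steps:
Function('s')(G, o) = Add(G, Mul(2, o))
Function('n')(N) = Add(N, Mul(2, Pow(N, 2))) (Function('n')(N) = Add(Add(Pow(N, 2), Pow(N, 2)), N) = Add(Mul(2, Pow(N, 2)), N) = Add(N, Mul(2, Pow(N, 2))))
Pow(Add(Function('Y')(Function('s')(-54, 43), y), Function('n')(2552)), -1) = Pow(Add(-2133, Mul(2552, Add(1, Mul(2, 2552)))), -1) = Pow(Add(-2133, Mul(2552, Add(1, 5104))), -1) = Pow(Add(-2133, Mul(2552, 5105)), -1) = Pow(Add(-2133, 13027960), -1) = Pow(13025827, -1) = Rational(1, 13025827)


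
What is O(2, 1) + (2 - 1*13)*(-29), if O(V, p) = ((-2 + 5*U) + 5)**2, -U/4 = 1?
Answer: 608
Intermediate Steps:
U = -4 (U = -4*1 = -4)
O(V, p) = 289 (O(V, p) = ((-2 + 5*(-4)) + 5)**2 = ((-2 - 20) + 5)**2 = (-22 + 5)**2 = (-17)**2 = 289)
O(2, 1) + (2 - 1*13)*(-29) = 289 + (2 - 1*13)*(-29) = 289 + (2 - 13)*(-29) = 289 - 11*(-29) = 289 + 319 = 608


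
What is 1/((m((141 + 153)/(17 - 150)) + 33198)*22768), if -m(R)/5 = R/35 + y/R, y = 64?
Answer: 399/302902921984 ≈ 1.3173e-9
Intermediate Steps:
m(R) = -320/R - R/7 (m(R) = -5*(R/35 + 64/R) = -5*(64/R + R/35) = -320/R - R/7)
1/((m((141 + 153)/(17 - 150)) + 33198)*22768) = 1/((-320*(17 - 150)/(141 + 153) - (141 + 153)/(7*(17 - 150))) + 33198*22768) = (1/22768)/((-320/(294/(-133)) - 42/(-133)) + 33198) = (1/22768)/((-320/(294*(-1/133)) - 42*(-1)/133) + 33198) = (1/22768)/((-320/(-42/19) - 1/7*(-42/19)) + 33198) = (1/22768)/((-320*(-19/42) + 6/19) + 33198) = (1/22768)/((3040/21 + 6/19) + 33198) = (1/22768)/(57886/399 + 33198) = (1/22768)/(13303888/399) = (399/13303888)*(1/22768) = 399/302902921984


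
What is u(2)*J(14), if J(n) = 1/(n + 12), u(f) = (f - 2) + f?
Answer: 1/13 ≈ 0.076923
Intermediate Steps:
u(f) = -2 + 2*f (u(f) = (-2 + f) + f = -2 + 2*f)
J(n) = 1/(12 + n)
u(2)*J(14) = (-2 + 2*2)/(12 + 14) = (-2 + 4)/26 = 2*(1/26) = 1/13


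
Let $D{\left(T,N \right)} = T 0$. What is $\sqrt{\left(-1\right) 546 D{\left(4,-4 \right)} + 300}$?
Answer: $10 \sqrt{3} \approx 17.32$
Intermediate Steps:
$D{\left(T,N \right)} = 0$
$\sqrt{\left(-1\right) 546 D{\left(4,-4 \right)} + 300} = \sqrt{\left(-1\right) 546 \cdot 0 + 300} = \sqrt{\left(-546\right) 0 + 300} = \sqrt{0 + 300} = \sqrt{300} = 10 \sqrt{3}$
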